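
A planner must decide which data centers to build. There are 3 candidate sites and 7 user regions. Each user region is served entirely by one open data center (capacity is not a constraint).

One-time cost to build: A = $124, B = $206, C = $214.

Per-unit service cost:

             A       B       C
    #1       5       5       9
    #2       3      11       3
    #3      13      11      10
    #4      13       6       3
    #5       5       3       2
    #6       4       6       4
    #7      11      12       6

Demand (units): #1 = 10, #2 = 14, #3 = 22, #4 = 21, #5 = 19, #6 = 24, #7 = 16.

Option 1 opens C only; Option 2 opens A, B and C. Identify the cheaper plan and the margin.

Option 1: {C}: #1→C 9·10=90, #2→C 3·14=42, #3→C 10·22=220, #4→C 3·21=63, #5→C 2·19=38, #6→C 4·24=96, #7→C 6·16=96. Service 645; fixed 214; total 859.
Option 2: {A, B, C}: #1→A 5·10=50, #2→A 3·14=42, #3→C 10·22=220, #4→C 3·21=63, #5→C 2·19=38, #6→A 4·24=96, #7→C 6·16=96. Service 605; fixed 544; total 1149.
Difference: |859 − 1149| = 290.

Option 1 is cheaper by 290.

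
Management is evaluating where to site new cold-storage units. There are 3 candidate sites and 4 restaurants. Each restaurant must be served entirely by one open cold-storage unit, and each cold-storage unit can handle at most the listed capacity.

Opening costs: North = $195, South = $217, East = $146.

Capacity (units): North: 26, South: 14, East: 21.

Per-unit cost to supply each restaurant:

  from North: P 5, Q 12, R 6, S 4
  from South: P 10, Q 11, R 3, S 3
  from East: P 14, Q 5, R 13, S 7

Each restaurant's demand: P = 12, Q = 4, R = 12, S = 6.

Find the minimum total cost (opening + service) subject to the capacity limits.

Open {North, East}: P→North 5·12=60, Q→East 5·4=20, R→North 6·12=72, S→East 7·6=42.
Loads: North carries 24/26, East carries 10/21. Service 194; fixed 341; total 535.
Next best feasible plan costs 580.

Minimum total cost: 535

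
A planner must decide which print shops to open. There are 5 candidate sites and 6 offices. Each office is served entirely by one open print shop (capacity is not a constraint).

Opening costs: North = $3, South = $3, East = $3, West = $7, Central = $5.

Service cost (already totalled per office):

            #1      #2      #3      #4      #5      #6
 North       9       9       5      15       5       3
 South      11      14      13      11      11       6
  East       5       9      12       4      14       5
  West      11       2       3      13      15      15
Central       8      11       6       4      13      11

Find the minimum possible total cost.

For any fixed open set, each office goes to its cheapest open site; total = fixed + service.
{North, East, West}: #1→East 5, #2→West 2, #3→West 3, #4→East 4, #5→North 5, #6→North 3. Service 22; fixed 13; total 35.
{North, East}: #1→East 5, #2→North 9, #3→North 5, #4→East 4, #5→North 5, #6→North 3. Service 31; fixed 6; total 37.
{North, South, East, West}: #1→East 5, #2→West 2, #3→West 3, #4→East 4, #5→North 5, #6→North 3. Service 22; fixed 16; total 38.
{North, South, East, West, Central}: #1→East 5, #2→West 2, #3→West 3, #4→East 4, #5→North 5, #6→North 3. Service 22; fixed 21; total 43.
No other subset beats 35.

Minimum total cost: 35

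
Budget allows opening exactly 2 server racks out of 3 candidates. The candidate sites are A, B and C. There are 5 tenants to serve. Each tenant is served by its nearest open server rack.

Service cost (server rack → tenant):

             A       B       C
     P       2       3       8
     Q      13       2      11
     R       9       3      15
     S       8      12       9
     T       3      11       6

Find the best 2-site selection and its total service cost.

Choose A and B; total service cost 18.

With exactly 2 open, each tenant uses its cheapest among the chosen.
{A, B}: P→A 2, Q→B 2, R→B 3, S→A 8, T→A 3. Service cost 18.
{B, C}: service cost 23
{A, C}: service cost 33
Among all 3 size-2 choices, {A, B} is lowest.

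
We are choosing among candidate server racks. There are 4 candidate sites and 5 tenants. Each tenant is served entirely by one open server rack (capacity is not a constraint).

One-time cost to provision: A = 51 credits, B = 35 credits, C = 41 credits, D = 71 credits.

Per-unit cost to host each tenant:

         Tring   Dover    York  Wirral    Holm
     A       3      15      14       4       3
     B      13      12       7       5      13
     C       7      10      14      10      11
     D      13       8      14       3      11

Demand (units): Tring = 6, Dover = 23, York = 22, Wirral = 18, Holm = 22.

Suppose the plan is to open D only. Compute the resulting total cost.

Each tenant is assigned to its cheapest site among the open ones.
{D}: Tring→D 13·6=78, Dover→D 8·23=184, York→D 14·22=308, Wirral→D 3·18=54, Holm→D 11·22=242. Service 866; fixed 71; total 937.

Total cost: 937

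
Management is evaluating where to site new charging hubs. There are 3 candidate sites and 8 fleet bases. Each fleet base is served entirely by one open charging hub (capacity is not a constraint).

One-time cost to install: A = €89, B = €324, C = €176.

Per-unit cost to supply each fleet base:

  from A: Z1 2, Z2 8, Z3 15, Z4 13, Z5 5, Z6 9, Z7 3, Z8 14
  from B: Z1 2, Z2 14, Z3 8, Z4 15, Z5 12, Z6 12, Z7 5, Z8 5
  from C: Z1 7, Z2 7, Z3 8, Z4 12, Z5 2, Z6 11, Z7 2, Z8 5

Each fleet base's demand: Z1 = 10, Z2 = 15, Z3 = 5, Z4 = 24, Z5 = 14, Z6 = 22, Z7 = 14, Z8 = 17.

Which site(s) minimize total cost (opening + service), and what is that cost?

For any fixed open set, each fleet base goes to its cheapest open site; total = fixed + service.
{A, C}: Z1→A 2·10=20, Z2→C 7·15=105, Z3→C 8·5=40, Z4→C 12·24=288, Z5→C 2·14=28, Z6→A 9·22=198, Z7→C 2·14=28, Z8→C 5·17=85. Service 792; fixed 265; total 1057.
{C}: service 886 + fixed 176 = 1062
{A}: service 1075 + fixed 89 = 1164
{A, B, C}: service 792 + fixed 589 = 1381
(All 7 nonempty subsets were checked; A and C is lowest.)

Open A and C; minimum total cost 1057.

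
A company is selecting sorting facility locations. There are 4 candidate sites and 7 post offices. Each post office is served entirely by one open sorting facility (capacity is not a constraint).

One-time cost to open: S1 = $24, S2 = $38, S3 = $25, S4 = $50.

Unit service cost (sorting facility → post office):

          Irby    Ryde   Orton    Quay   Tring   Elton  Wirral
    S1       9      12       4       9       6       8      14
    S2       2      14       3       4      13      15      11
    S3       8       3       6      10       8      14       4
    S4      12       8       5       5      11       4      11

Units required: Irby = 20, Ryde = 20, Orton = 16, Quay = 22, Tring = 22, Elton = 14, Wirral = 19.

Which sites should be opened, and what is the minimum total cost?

Open S1, S2, S3 and S4; minimum total cost 637.

For any fixed open set, each post office goes to its cheapest open site; total = fixed + service.
{S1, S2, S3, S4}: Irby→S2 2·20=40, Ryde→S3 3·20=60, Orton→S2 3·16=48, Quay→S2 4·22=88, Tring→S1 6·22=132, Elton→S4 4·14=56, Wirral→S3 4·19=76. Service 500; fixed 137; total 637.
{S1, S2, S3}: Irby→S2 2·20=40, Ryde→S3 3·20=60, Orton→S2 3·16=48, Quay→S2 4·22=88, Tring→S1 6·22=132, Elton→S1 8·14=112, Wirral→S3 4·19=76. Service 556; fixed 87; total 643.
{S2, S3, S4}: service 544 + fixed 113 = 657
{S1}: Irby→S1 9·20=180, Ryde→S1 12·20=240, Orton→S1 4·16=64, Quay→S1 9·22=198, Tring→S1 6·22=132, Elton→S1 8·14=112, Wirral→S1 14·19=266. Service 1192; fixed 24; total 1216.
No other subset beats 637.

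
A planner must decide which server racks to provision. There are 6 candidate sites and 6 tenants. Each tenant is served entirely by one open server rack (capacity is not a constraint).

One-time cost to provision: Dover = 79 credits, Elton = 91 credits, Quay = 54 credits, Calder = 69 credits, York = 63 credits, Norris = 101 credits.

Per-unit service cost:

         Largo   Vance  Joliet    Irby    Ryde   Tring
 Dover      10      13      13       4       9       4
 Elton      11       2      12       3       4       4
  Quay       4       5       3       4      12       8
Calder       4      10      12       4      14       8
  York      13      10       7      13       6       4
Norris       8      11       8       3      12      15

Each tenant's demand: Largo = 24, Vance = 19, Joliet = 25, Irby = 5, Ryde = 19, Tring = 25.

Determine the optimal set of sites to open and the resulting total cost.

Open Elton and Quay; minimum total cost 545.

For any fixed open set, each tenant goes to its cheapest open site; total = fixed + service.
{Elton, Quay}: Largo→Quay 4·24=96, Vance→Elton 2·19=38, Joliet→Quay 3·25=75, Irby→Elton 3·5=15, Ryde→Elton 4·19=76, Tring→Elton 4·25=100. Service 400; fixed 145; total 545.
{Elton, Quay, York}: Largo→Quay 4·24=96, Vance→Elton 2·19=38, Joliet→Quay 3·25=75, Irby→Elton 3·5=15, Ryde→Elton 4·19=76, Tring→Elton 4·25=100. Service 400; fixed 208; total 608.
{Elton, Quay, Calder}: service 400 + fixed 214 = 614
{Dover, Elton, Quay, Calder, York, Norris}: service 400 + fixed 457 = 857
No other subset beats 545.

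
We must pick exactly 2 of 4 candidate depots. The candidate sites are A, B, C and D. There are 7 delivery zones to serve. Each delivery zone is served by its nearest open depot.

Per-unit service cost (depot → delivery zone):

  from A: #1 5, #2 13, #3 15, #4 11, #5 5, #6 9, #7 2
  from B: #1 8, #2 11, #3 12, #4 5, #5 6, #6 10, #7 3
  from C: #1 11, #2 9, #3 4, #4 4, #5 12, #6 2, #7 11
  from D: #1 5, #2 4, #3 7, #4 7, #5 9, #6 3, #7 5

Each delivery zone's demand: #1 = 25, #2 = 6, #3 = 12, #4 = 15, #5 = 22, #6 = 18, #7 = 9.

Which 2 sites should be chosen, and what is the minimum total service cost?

With exactly 2 open, each delivery zone uses its cheapest among the chosen.
{A, C}: #1→A 5·25=125, #2→C 9·6=54, #3→C 4·12=48, #4→C 4·15=60, #5→A 5·22=110, #6→C 2·18=36, #7→A 2·9=18. Service cost 451.
{A, D}: service cost 520
{B, D}: service cost 521
Among all 6 size-2 choices, {A, C} is lowest.

Choose A and C; total service cost 451.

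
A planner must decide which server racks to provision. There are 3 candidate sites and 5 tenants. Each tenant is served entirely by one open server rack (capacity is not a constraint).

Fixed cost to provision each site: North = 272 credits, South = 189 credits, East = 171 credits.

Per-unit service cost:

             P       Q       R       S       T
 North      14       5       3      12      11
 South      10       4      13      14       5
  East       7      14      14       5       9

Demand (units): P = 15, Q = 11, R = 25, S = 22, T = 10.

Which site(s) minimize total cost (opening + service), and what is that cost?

For any fixed open set, each tenant goes to its cheapest open site; total = fixed + service.
{North, East}: P→East 7·15=105, Q→North 5·11=55, R→North 3·25=75, S→East 5·22=110, T→East 9·10=90. Service 435; fixed 443; total 878.
{East}: service 809 + fixed 171 = 980
{North}: P→North 14·15=210, Q→North 5·11=55, R→North 3·25=75, S→North 12·22=264, T→North 11·10=110. Service 714; fixed 272; total 986.
{North, South, East}: P→East 7·15=105, Q→South 4·11=44, R→North 3·25=75, S→East 5·22=110, T→South 5·10=50. Service 384; fixed 632; total 1016.
No other subset beats 878.

Open North and East; minimum total cost 878.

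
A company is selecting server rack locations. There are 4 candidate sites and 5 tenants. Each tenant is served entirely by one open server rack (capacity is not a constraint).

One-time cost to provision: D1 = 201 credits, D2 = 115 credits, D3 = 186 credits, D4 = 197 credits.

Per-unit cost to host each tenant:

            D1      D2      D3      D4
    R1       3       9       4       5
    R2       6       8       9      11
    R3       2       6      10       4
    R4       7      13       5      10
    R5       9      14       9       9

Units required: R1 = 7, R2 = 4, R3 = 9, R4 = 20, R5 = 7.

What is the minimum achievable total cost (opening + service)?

Minimum total cost: 467

For any fixed open set, each tenant goes to its cheapest open site; total = fixed + service.
{D1}: R1→D1 3·7=21, R2→D1 6·4=24, R3→D1 2·9=18, R4→D1 7·20=140, R5→D1 9·7=63. Service 266; fixed 201; total 467.
{D3}: service 317 + fixed 186 = 503
{D4}: service 378 + fixed 197 = 575
{D1, D2, D3, D4}: service 226 + fixed 699 = 925
No other subset beats 467.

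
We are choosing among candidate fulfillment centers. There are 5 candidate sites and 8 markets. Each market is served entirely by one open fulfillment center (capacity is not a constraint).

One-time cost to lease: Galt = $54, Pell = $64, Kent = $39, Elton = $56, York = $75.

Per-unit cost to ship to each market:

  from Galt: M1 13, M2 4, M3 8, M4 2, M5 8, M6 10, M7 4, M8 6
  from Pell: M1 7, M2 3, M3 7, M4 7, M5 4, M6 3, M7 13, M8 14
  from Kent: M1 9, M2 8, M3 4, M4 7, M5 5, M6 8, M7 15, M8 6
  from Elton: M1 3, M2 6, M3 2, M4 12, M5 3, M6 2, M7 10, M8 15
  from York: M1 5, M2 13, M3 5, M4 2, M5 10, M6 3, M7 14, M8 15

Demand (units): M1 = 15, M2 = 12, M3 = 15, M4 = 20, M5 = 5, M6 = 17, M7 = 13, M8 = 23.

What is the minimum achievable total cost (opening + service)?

For any fixed open set, each market goes to its cheapest open site; total = fixed + service.
{Galt, Elton}: M1→Elton 3·15=45, M2→Galt 4·12=48, M3→Elton 2·15=30, M4→Galt 2·20=40, M5→Elton 3·5=15, M6→Elton 2·17=34, M7→Galt 4·13=52, M8→Galt 6·23=138. Service 402; fixed 110; total 512.
{Galt, Kent, Elton}: service 402 + fixed 149 = 551
{Galt, Pell, Elton}: M1→Elton 3·15=45, M2→Pell 3·12=36, M3→Elton 2·15=30, M4→Galt 2·20=40, M5→Elton 3·5=15, M6→Elton 2·17=34, M7→Galt 4·13=52, M8→Galt 6·23=138. Service 390; fixed 174; total 564.
{Galt, Pell, Kent, Elton, York}: service 390 + fixed 288 = 678
No other subset beats 512.

Minimum total cost: 512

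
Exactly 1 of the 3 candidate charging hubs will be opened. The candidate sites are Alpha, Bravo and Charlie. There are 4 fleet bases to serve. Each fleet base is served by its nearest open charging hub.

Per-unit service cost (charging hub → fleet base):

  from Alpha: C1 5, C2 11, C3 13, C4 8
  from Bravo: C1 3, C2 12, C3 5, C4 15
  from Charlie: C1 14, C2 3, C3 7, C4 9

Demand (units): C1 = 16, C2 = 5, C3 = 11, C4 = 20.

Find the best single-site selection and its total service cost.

With exactly 1 open, each fleet base uses its cheapest among the chosen.
{Alpha}: C1→Alpha 5·16=80, C2→Alpha 11·5=55, C3→Alpha 13·11=143, C4→Alpha 8·20=160. Service cost 438.
{Bravo}: service cost 463
{Charlie}: service cost 496
Among all 3 size-1 choices, {Alpha} is lowest.

Choose Alpha only; total service cost 438.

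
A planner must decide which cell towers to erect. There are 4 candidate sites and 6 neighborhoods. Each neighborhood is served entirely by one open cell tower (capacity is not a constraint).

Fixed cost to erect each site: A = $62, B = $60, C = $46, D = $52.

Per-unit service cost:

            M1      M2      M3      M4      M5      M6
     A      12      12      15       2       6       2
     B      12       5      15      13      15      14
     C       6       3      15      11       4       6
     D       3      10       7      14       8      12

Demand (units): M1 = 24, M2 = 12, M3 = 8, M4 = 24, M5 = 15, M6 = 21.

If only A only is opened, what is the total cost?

Total cost: 794

Each neighborhood is assigned to its cheapest site among the open ones.
{A}: M1→A 12·24=288, M2→A 12·12=144, M3→A 15·8=120, M4→A 2·24=48, M5→A 6·15=90, M6→A 2·21=42. Service 732; fixed 62; total 794.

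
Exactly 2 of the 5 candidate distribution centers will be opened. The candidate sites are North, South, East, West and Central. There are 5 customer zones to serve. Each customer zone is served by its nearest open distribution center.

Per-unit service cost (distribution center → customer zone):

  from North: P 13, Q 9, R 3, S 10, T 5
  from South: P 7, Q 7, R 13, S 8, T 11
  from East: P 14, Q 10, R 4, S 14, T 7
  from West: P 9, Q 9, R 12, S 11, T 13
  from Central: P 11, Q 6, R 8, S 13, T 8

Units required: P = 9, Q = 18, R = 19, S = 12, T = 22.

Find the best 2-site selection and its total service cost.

With exactly 2 open, each customer zone uses its cheapest among the chosen.
{North, South}: P→South 7·9=63, Q→South 7·18=126, R→North 3·19=57, S→South 8·12=96, T→North 5·22=110. Service cost 452.
{North, Central}: service cost 494
{South, East}: service cost 515
Among all 10 size-2 choices, {North, South} is lowest.

Choose North and South; total service cost 452.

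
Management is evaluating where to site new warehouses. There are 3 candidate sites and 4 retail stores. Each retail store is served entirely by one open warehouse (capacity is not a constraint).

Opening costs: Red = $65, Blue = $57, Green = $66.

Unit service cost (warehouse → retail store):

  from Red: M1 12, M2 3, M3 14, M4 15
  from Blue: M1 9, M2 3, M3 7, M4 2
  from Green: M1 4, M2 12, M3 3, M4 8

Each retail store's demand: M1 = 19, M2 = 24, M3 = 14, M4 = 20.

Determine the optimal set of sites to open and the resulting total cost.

For any fixed open set, each retail store goes to its cheapest open site; total = fixed + service.
{Blue, Green}: M1→Green 4·19=76, M2→Blue 3·24=72, M3→Green 3·14=42, M4→Blue 2·20=40. Service 230; fixed 123; total 353.
{Red, Blue, Green}: service 230 + fixed 188 = 418
{Blue}: service 381 + fixed 57 = 438
No other subset beats 353.

Open Blue and Green; minimum total cost 353.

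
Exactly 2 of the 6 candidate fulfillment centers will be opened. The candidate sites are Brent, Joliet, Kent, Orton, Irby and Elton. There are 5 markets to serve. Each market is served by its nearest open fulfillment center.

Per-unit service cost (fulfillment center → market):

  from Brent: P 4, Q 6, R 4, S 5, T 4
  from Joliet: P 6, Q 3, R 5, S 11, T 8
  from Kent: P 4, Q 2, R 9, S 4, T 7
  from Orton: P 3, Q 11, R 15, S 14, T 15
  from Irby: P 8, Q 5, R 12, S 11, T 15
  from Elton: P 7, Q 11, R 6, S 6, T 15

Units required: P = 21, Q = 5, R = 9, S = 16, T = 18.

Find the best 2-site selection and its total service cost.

Choose Brent and Kent; total service cost 266.

With exactly 2 open, each market uses its cheapest among the chosen.
{Brent, Kent}: P→Brent 4·21=84, Q→Kent 2·5=10, R→Brent 4·9=36, S→Kent 4·16=64, T→Brent 4·18=72. Service cost 266.
{Brent, Orton}: service cost 281
{Brent, Joliet}: service cost 287
Among all 15 size-2 choices, {Brent, Kent} is lowest.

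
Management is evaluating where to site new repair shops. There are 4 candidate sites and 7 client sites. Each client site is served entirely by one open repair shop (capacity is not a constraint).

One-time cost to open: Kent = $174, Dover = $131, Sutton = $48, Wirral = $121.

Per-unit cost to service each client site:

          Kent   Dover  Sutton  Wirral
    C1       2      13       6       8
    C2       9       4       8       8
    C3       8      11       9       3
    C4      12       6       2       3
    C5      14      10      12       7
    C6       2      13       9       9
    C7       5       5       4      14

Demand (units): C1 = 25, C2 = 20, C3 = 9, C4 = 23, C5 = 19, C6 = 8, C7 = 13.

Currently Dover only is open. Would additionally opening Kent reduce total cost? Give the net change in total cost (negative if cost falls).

Current service cost with {Dover}: 1001.
Adding Kent: each client site re-picks its cheapest; new service cost 611, saving 390.
Extra fixed cost: 174. Net change = 174 − 390 = -216.
(Totals: 1132 → 916.)

Yes — net change −216 (cost falls by 216).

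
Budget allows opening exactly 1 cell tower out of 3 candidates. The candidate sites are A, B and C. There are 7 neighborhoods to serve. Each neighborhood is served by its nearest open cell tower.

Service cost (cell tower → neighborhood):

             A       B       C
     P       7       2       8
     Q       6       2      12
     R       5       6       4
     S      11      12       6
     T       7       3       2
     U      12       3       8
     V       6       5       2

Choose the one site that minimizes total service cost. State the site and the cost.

Choose B only; total service cost 33.

With exactly 1 open, each neighborhood uses its cheapest among the chosen.
{B}: P→B 2, Q→B 2, R→B 6, S→B 12, T→B 3, U→B 3, V→B 5. Service cost 33.
{C}: service cost 42
{A}: service cost 54
Among all 3 size-1 choices, {B} is lowest.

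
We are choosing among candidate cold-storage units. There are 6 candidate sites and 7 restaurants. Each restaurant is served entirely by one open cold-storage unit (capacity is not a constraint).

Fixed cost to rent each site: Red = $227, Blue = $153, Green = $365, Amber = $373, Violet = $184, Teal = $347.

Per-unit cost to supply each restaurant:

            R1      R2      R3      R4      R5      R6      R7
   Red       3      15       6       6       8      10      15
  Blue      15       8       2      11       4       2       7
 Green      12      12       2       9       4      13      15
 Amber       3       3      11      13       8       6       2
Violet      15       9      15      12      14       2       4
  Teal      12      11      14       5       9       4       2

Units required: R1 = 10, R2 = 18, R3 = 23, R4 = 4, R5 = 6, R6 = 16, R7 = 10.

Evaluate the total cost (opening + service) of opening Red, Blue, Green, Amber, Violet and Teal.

Total cost: 1875

Each restaurant is assigned to its cheapest site among the open ones.
{Red, Blue, Green, Amber, Violet, Teal}: R1→Red 3·10=30, R2→Amber 3·18=54, R3→Blue 2·23=46, R4→Teal 5·4=20, R5→Blue 4·6=24, R6→Blue 2·16=32, R7→Amber 2·10=20. Service 226; fixed 1649; total 1875.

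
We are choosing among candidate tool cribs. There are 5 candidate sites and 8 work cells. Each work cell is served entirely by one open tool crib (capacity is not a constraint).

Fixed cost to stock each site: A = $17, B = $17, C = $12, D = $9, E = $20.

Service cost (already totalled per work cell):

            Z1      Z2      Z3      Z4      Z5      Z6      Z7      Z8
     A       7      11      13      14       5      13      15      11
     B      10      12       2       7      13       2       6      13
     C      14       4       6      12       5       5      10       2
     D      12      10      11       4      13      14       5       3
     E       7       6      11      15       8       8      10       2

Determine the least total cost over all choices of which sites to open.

Minimum total cost: 64

For any fixed open set, each work cell goes to its cheapest open site; total = fixed + service.
{C, D}: Z1→D 12, Z2→C 4, Z3→C 6, Z4→D 4, Z5→C 5, Z6→C 5, Z7→D 5, Z8→C 2. Service 43; fixed 21; total 64.
{B, C}: service 38 + fixed 29 = 67
{C}: service 58 + fixed 12 = 70
{A, B, C, D, E}: service 31 + fixed 75 = 106
No other subset beats 64.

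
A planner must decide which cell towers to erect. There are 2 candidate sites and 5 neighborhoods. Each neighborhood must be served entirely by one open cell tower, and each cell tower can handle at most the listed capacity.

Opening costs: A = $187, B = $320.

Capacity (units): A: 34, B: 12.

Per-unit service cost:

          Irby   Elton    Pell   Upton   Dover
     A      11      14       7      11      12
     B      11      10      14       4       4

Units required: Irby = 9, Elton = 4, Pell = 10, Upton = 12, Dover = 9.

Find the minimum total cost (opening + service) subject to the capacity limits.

Open {A, B}: Irby→A 11·9=99, Elton→A 14·4=56, Pell→A 7·10=70, Upton→B 4·12=48, Dover→A 12·9=108.
Loads: A carries 32/34, B carries 12/12. Service 381; fixed 507; total 888.
Next best feasible plan costs 1042.

Minimum total cost: 888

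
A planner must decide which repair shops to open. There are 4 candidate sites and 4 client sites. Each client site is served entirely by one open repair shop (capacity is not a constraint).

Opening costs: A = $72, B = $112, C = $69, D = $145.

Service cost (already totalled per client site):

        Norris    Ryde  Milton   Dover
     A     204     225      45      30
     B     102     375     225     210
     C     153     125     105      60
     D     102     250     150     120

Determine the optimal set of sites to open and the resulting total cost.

For any fixed open set, each client site goes to its cheapest open site; total = fixed + service.
{A, C}: Norris→C 153, Ryde→C 125, Milton→A 45, Dover→A 30. Service 353; fixed 141; total 494.
{C}: Norris→C 153, Ryde→C 125, Milton→C 105, Dover→C 60. Service 443; fixed 69; total 512.
{A, B, C}: Norris→B 102, Ryde→C 125, Milton→A 45, Dover→A 30. Service 302; fixed 253; total 555.
{A, B, C, D}: service 302 + fixed 398 = 700
No other subset beats 494.

Open A and C; minimum total cost 494.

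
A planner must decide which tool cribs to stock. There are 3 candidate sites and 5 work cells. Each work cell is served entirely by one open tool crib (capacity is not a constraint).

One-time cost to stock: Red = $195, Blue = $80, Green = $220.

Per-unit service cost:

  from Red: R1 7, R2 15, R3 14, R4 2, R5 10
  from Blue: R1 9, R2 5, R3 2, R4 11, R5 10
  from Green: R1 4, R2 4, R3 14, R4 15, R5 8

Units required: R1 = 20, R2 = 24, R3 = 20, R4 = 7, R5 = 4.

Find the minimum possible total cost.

Minimum total cost: 537

For any fixed open set, each work cell goes to its cheapest open site; total = fixed + service.
{Blue}: R1→Blue 9·20=180, R2→Blue 5·24=120, R3→Blue 2·20=40, R4→Blue 11·7=77, R5→Blue 10·4=40. Service 457; fixed 80; total 537.
{Blue, Green}: R1→Green 4·20=80, R2→Green 4·24=96, R3→Blue 2·20=40, R4→Blue 11·7=77, R5→Green 8·4=32. Service 325; fixed 300; total 625.
{Red, Blue}: service 354 + fixed 275 = 629
{Red, Blue, Green}: R1→Green 4·20=80, R2→Green 4·24=96, R3→Blue 2·20=40, R4→Red 2·7=14, R5→Green 8·4=32. Service 262; fixed 495; total 757.
No other subset beats 537.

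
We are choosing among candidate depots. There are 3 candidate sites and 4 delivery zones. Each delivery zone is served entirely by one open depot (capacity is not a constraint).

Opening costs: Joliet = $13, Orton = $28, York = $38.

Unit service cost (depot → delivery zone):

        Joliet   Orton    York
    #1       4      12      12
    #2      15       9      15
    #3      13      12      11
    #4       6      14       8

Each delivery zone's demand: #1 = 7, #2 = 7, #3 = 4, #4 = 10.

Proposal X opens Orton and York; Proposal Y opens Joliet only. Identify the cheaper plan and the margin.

Proposal Y is cheaper by 79.

Proposal X: {Orton, York}: #1→Orton 12·7=84, #2→Orton 9·7=63, #3→York 11·4=44, #4→York 8·10=80. Service 271; fixed 66; total 337.
Proposal Y: {Joliet}: #1→Joliet 4·7=28, #2→Joliet 15·7=105, #3→Joliet 13·4=52, #4→Joliet 6·10=60. Service 245; fixed 13; total 258.
Difference: |337 − 258| = 79.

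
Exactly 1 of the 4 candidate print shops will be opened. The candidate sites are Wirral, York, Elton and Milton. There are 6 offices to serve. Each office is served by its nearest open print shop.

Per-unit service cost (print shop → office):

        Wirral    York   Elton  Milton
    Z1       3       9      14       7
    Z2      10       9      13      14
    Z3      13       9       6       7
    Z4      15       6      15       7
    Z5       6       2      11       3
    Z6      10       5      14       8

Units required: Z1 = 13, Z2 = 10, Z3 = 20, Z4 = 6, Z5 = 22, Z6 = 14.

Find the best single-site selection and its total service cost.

With exactly 1 open, each office uses its cheapest among the chosen.
{York}: Z1→York 9·13=117, Z2→York 9·10=90, Z3→York 9·20=180, Z4→York 6·6=36, Z5→York 2·22=44, Z6→York 5·14=70. Service cost 537.
{Milton}: service cost 591
{Wirral}: service cost 761
Among all 4 size-1 choices, {York} is lowest.

Choose York only; total service cost 537.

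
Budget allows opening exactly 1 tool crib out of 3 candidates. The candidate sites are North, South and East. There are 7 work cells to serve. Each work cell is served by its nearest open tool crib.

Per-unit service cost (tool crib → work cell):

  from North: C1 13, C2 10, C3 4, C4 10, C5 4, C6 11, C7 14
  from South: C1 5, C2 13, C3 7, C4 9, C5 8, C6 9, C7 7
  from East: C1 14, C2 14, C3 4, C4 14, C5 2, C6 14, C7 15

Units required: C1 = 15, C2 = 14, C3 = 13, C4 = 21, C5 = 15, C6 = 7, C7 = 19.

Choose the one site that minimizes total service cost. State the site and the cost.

With exactly 1 open, each work cell uses its cheapest among the chosen.
{South}: C1→South 5·15=75, C2→South 13·14=182, C3→South 7·13=91, C4→South 9·21=189, C5→South 8·15=120, C6→South 9·7=63, C7→South 7·19=133. Service cost 853.
{North}: service cost 1000
{East}: service cost 1165
Among all 3 size-1 choices, {South} is lowest.

Choose South only; total service cost 853.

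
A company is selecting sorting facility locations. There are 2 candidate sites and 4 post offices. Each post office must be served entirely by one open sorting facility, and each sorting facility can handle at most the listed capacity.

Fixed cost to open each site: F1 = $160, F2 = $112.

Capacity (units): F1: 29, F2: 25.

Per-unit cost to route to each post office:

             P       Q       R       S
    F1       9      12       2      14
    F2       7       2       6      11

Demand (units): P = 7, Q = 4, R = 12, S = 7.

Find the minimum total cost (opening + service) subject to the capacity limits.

Minimum total cost: 430

Open {F1, F2}: P→F2 7·7=49, Q→F2 2·4=8, R→F1 2·12=24, S→F2 11·7=77.
Loads: F1 carries 12/29, F2 carries 18/25. Service 158; fixed 272; total 430.
Next best feasible plan costs 444.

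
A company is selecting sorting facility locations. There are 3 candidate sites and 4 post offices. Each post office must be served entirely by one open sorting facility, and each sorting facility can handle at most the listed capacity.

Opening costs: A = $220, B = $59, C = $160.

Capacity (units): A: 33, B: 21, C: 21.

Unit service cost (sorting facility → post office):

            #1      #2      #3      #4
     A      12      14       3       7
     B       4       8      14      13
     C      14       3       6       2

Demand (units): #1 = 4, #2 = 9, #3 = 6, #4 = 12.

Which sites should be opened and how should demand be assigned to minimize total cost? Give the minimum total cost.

Open {B, C}: #1→B 4·4=16, #2→B 8·9=72, #3→C 6·6=36, #4→C 2·12=24.
Loads: B carries 13/21, C carries 18/21. Service 148; fixed 219; total 367.
Next best feasible plan costs 370.

Minimum total cost: 367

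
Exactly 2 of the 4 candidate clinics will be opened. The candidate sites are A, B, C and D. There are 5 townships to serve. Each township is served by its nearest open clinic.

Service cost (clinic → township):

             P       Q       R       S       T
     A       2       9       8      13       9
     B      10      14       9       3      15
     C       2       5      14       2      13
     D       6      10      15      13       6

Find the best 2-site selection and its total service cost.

Choose A and C; total service cost 26.

With exactly 2 open, each township uses its cheapest among the chosen.
{A, C}: P→A 2, Q→C 5, R→A 8, S→C 2, T→A 9. Service cost 26.
{C, D}: service cost 29
{A, B}: service cost 31
Among all 6 size-2 choices, {A, C} is lowest.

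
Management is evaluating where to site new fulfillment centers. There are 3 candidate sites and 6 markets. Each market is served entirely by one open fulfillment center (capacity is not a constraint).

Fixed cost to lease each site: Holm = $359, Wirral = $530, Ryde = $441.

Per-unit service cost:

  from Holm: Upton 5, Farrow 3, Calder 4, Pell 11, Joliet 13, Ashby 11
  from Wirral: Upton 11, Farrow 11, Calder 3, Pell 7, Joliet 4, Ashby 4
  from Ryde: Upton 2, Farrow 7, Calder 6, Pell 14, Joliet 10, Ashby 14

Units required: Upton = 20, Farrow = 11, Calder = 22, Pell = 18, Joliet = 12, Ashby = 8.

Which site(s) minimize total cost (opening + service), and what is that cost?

For any fixed open set, each market goes to its cheapest open site; total = fixed + service.
{Holm}: Upton→Holm 5·20=100, Farrow→Holm 3·11=33, Calder→Holm 4·22=88, Pell→Holm 11·18=198, Joliet→Holm 13·12=156, Ashby→Holm 11·8=88. Service 663; fixed 359; total 1022.
{Wirral}: service 613 + fixed 530 = 1143
{Ryde}: service 733 + fixed 441 = 1174
{Holm, Wirral, Ryde}: Upton→Ryde 2·20=40, Farrow→Holm 3·11=33, Calder→Wirral 3·22=66, Pell→Wirral 7·18=126, Joliet→Wirral 4·12=48, Ashby→Wirral 4·8=32. Service 345; fixed 1330; total 1675.
No other subset beats 1022.

Open Holm only; minimum total cost 1022.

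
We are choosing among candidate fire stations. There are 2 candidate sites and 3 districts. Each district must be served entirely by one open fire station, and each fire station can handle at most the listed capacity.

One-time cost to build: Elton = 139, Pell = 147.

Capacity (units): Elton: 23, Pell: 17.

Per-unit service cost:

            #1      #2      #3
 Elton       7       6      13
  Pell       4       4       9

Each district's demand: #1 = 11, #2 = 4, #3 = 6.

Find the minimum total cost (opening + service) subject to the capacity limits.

Open {Elton}: #1→Elton 7·11=77, #2→Elton 6·4=24, #3→Elton 13·6=78.
Loads: Elton carries 21/23. Service 179; fixed 139; total 318.
Next best feasible plan costs 408.

Minimum total cost: 318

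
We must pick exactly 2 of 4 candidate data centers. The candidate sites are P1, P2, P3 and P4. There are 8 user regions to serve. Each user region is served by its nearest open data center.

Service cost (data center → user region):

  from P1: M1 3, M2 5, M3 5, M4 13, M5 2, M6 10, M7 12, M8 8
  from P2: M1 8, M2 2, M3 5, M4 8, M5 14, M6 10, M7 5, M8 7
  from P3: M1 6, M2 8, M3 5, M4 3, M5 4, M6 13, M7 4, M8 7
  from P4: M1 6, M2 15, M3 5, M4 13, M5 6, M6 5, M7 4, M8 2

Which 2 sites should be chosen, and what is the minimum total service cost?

Choose P3 and P4; total service cost 37.

With exactly 2 open, each user region uses its cheapest among the chosen.
{P3, P4}: M1→P3 6, M2→P3 8, M3→P3 5, M4→P3 3, M5→P3 4, M6→P4 5, M7→P3 4, M8→P4 2. Service cost 37.
{P2, P4}: service cost 38
{P1, P3}: service cost 39
Among all 6 size-2 choices, {P3, P4} is lowest.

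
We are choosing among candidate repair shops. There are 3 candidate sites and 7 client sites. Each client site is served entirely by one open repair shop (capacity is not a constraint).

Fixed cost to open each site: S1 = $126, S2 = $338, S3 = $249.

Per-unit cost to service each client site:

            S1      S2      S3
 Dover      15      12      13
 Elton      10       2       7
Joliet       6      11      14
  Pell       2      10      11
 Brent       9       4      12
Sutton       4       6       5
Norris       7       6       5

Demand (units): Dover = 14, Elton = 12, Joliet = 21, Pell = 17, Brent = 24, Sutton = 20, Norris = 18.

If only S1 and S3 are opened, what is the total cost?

Total cost: 1187

Each client site is assigned to its cheapest site among the open ones.
{S1, S3}: Dover→S3 13·14=182, Elton→S3 7·12=84, Joliet→S1 6·21=126, Pell→S1 2·17=34, Brent→S1 9·24=216, Sutton→S1 4·20=80, Norris→S3 5·18=90. Service 812; fixed 375; total 1187.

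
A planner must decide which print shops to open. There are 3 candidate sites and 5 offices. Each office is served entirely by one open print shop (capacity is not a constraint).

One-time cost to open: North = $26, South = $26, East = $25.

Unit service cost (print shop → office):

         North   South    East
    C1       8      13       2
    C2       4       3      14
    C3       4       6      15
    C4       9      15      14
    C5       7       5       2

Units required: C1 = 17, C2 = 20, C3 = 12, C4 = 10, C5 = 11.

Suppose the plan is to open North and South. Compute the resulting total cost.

Total cost: 441

Each office is assigned to its cheapest site among the open ones.
{North, South}: C1→North 8·17=136, C2→South 3·20=60, C3→North 4·12=48, C4→North 9·10=90, C5→South 5·11=55. Service 389; fixed 52; total 441.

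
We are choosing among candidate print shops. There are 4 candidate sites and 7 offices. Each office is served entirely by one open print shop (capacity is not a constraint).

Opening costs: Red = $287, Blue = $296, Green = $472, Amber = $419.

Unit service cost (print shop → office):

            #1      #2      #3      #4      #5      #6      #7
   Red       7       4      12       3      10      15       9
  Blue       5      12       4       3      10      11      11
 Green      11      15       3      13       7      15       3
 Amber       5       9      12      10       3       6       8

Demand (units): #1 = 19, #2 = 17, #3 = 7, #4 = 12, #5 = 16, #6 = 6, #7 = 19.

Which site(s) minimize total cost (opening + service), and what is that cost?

For any fixed open set, each office goes to its cheapest open site; total = fixed + service.
{Red}: #1→Red 7·19=133, #2→Red 4·17=68, #3→Red 12·7=84, #4→Red 3·12=36, #5→Red 10·16=160, #6→Red 15·6=90, #7→Red 9·19=171. Service 742; fixed 287; total 1029.
{Blue}: service 798 + fixed 296 = 1094
{Amber}: #1→Amber 5·19=95, #2→Amber 9·17=153, #3→Amber 12·7=84, #4→Amber 10·12=120, #5→Amber 3·16=48, #6→Amber 6·6=36, #7→Amber 8·19=152. Service 688; fixed 419; total 1107.
{Red, Blue, Green, Amber}: #1→Blue 5·19=95, #2→Red 4·17=68, #3→Green 3·7=21, #4→Red 3·12=36, #5→Amber 3·16=48, #6→Amber 6·6=36, #7→Green 3·19=57. Service 361; fixed 1474; total 1835.
No other subset beats 1029.

Open Red only; minimum total cost 1029.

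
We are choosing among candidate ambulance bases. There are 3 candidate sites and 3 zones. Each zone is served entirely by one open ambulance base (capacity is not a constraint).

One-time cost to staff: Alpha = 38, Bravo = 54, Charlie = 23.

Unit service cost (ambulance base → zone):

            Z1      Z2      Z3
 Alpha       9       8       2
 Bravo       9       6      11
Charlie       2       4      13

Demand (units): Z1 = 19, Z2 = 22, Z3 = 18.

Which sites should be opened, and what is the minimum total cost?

For any fixed open set, each zone goes to its cheapest open site; total = fixed + service.
{Alpha, Charlie}: Z1→Charlie 2·19=38, Z2→Charlie 4·22=88, Z3→Alpha 2·18=36. Service 162; fixed 61; total 223.
{Alpha, Bravo, Charlie}: service 162 + fixed 115 = 277
{Charlie}: Z1→Charlie 2·19=38, Z2→Charlie 4·22=88, Z3→Charlie 13·18=234. Service 360; fixed 23; total 383.
(All 7 nonempty subsets were checked; Alpha and Charlie is lowest.)

Open Alpha and Charlie; minimum total cost 223.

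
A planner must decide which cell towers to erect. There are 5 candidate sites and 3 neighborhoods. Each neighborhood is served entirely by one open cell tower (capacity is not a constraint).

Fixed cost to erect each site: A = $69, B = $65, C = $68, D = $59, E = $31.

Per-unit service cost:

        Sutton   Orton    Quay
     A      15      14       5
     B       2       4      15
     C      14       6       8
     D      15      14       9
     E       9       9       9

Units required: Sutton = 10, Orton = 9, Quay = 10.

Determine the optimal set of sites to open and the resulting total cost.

Open A and B; minimum total cost 240.

For any fixed open set, each neighborhood goes to its cheapest open site; total = fixed + service.
{A, B}: Sutton→B 2·10=20, Orton→B 4·9=36, Quay→A 5·10=50. Service 106; fixed 134; total 240.
{B, E}: service 146 + fixed 96 = 242
{B, C}: Sutton→B 2·10=20, Orton→B 4·9=36, Quay→C 8·10=80. Service 136; fixed 133; total 269.
{A, B, C, D, E}: service 106 + fixed 292 = 398
No other subset beats 240.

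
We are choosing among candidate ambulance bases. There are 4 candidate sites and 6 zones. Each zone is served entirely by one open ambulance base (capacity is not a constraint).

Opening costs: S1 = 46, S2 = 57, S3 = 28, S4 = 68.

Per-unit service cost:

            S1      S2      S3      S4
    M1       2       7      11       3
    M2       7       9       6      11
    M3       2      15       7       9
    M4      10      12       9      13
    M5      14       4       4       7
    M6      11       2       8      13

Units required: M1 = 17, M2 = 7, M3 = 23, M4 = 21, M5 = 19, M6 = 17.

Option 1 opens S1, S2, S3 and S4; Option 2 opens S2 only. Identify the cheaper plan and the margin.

Option 1: {S1, S2, S3, S4}: M1→S1 2·17=34, M2→S3 6·7=42, M3→S1 2·23=46, M4→S3 9·21=189, M5→S2 4·19=76, M6→S2 2·17=34. Service 421; fixed 199; total 620.
Option 2: {S2}: M1→S2 7·17=119, M2→S2 9·7=63, M3→S2 15·23=345, M4→S2 12·21=252, M5→S2 4·19=76, M6→S2 2·17=34. Service 889; fixed 57; total 946.
Difference: |620 − 946| = 326.

Option 1 is cheaper by 326.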